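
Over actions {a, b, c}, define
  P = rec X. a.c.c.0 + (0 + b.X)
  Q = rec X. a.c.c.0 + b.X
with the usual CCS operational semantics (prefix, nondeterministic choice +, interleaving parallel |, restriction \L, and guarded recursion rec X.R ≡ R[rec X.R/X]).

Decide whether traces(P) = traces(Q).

YES

P's transition system — 4 states:
  u0 = rec X. a.c.c.0 + (0 + b.X) :: -a-> u1, -b-> u0
  u1 = c.c.0 :: -c-> u2
  u2 = c.0 :: -c-> u3
  u3 = 0 :: ∅
Q's transition system — 4 states:
  v0 = rec X. a.c.c.0 + b.X :: -a-> v1, -b-> v0
  v1 = c.c.0 :: -c-> v2
  v2 = c.0 :: -c-> v3
  v3 = 0 :: ∅
Partition-refinement fixed point:
  B0 = {u0, v0}
  B1 = {u1, v1}
  B2 = {u2, v2}
  B3 = {u3, v3}
u0 ∈ B0, v0 ∈ B0 → same block
Bisimilar ⇒ trace-equivalent.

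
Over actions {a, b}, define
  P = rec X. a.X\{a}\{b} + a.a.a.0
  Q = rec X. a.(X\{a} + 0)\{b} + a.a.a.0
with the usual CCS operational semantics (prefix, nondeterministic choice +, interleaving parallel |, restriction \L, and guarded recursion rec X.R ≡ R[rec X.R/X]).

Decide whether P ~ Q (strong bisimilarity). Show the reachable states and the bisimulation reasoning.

P ~ Q

P's transition system — 5 states:
  m0 = rec X. a.X\{a}\{b} + a.a.a.0 has moves =a=> m1, =a=> m2
  m1 = (rec X. a.X\{a}\{b} + a.a.a.0)\{a}\{b} has moves deadlocked
  m2 = a.a.0 has moves =a=> m3
  m3 = a.0 has moves =a=> m4
  m4 = 0 has moves deadlocked
Q's transition system — 5 states:
  n0 = rec X. a.(X\{a} + 0)\{b} + a.a.a.0 has moves =a=> n1, =a=> n2
  n1 = ((rec X. a.(X\{a} + 0)\{b} + a.a.a.0)\{a} + 0)\{b} has moves deadlocked
  n2 = a.a.0 has moves =a=> n3
  n3 = a.0 has moves =a=> n4
  n4 = 0 has moves deadlocked
Partition-refinement fixed point:
  B0 = {m0, n0}
  B1 = {m1, m4, n1, n4}
  B2 = {m2, n2}
  B3 = {m3, n3}
m0 ∈ B0, n0 ∈ B0 → same block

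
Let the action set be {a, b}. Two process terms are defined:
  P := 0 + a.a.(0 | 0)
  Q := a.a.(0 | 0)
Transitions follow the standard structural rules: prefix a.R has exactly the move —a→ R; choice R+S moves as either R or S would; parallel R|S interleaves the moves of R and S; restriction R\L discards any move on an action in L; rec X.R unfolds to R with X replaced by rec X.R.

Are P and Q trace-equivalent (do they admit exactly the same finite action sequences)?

P's transition system — 3 states:
  u0 = 0 + a.a.(0 | 0) has moves =a=> u1
  u1 = a.(0 | 0) has moves =a=> u2
  u2 = 0 | 0 has moves ·
Q's transition system — 3 states:
  v0 = a.a.(0 | 0) has moves =a=> v1
  v1 = a.(0 | 0) has moves =a=> v2
  v2 = 0 | 0 has moves ·
Bisimilarity quotient blocks:
  B0 = {u0, v0}
  B1 = {u1, v1}
  B2 = {u2, v2}
u0 ∈ B0, v0 ∈ B0 → same block
Bisimilar ⇒ trace-equivalent.

traces(P) = traces(Q)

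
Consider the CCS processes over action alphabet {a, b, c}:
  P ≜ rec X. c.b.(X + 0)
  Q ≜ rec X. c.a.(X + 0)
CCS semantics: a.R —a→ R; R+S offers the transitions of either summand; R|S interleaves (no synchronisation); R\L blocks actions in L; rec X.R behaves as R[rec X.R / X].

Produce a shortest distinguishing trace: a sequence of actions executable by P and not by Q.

cb

LTS(P): 3 reachable states
  s0 = rec X. c.b.(X + 0) | ··c··> s1
  s1 = b.((rec X. c.b.(X + 0)) + 0) | ··b··> s2
  s2 = (rec X. c.b.(X + 0)) + 0 | ··c··> s1
LTS(Q): 3 reachable states
  t0 = rec X. c.a.(X + 0) | ··c··> t1
  t1 = a.((rec X. c.a.(X + 0)) + 0) | ··a··> t2
  t2 = (rec X. c.a.(X + 0)) + 0 | ··c··> t1
Run σ = ⟨cb⟩ on P: start {s0}
  after c @ step 1: {s1}
  after b @ step 2: {s2}
  — P admits the full trace.
Run σ = ⟨cb⟩ on Q: start {t0}
  after c @ step 1: {t1}
  after b @ step 2: ∅ (Q stuck)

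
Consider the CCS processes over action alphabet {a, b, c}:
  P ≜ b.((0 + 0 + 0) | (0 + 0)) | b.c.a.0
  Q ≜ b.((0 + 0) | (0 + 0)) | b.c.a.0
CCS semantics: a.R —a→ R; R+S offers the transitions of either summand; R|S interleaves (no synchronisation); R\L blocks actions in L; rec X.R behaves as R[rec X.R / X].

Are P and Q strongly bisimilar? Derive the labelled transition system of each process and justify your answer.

bisimilar

P's transition system — 8 states:
  u0 = b.((0 + 0 + 0) | (0 + 0)) | b.c.a.0 has moves =b=> u1, =b=> u2
  u1 = (0 + 0 + 0) | (0 + 0) | b.c.a.0 has moves =b=> u3
  u2 = b.((0 + 0 + 0) | (0 + 0)) | c.a.0 has moves =b=> u3, =c=> u4
  u3 = (0 + 0 + 0) | (0 + 0) | c.a.0 has moves =c=> u5
  u4 = b.((0 + 0 + 0) | (0 + 0)) | a.0 has moves =a=> u6, =b=> u5
  u5 = (0 + 0 + 0) | (0 + 0) | a.0 has moves =a=> u7
  u6 = b.((0 + 0 + 0) | (0 + 0)) | 0 has moves =b=> u7
  u7 = (0 + 0 + 0) | (0 + 0) | 0 has moves deadlocked
Q's transition system — 8 states:
  v0 = b.((0 + 0) | (0 + 0)) | b.c.a.0 has moves =b=> v1, =b=> v2
  v1 = (0 + 0) | (0 + 0) | b.c.a.0 has moves =b=> v3
  v2 = b.((0 + 0) | (0 + 0)) | c.a.0 has moves =b=> v3, =c=> v4
  v3 = (0 + 0) | (0 + 0) | c.a.0 has moves =c=> v5
  v4 = b.((0 + 0) | (0 + 0)) | a.0 has moves =a=> v6, =b=> v5
  v5 = (0 + 0) | (0 + 0) | a.0 has moves =a=> v7
  v6 = b.((0 + 0) | (0 + 0)) | 0 has moves =b=> v7
  v7 = (0 + 0) | (0 + 0) | 0 has moves deadlocked
Bisimilarity quotient blocks:
  B0 = {u0, v0}
  B1 = {u2, v2}
  B2 = {u3, v3}
  B3 = {u5, v5}
  B4 = {u7, v7}
  B5 = {u4, v4}
  B6 = {u6, v6}
  B7 = {u1, v1}
u0 ∈ B0, v0 ∈ B0 → same block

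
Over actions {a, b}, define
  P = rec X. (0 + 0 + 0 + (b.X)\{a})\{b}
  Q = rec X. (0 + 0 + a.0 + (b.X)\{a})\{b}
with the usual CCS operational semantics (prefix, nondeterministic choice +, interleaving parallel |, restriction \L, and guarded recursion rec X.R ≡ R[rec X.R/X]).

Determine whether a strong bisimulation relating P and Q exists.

LTS(P): 1 reachable states
  s0 = rec X. (0 + 0 + 0 + (b.X)\{a})\{b} ⊢ (no moves)
LTS(Q): 2 reachable states
  t0 = rec X. (0 + 0 + a.0 + (b.X)\{a})\{b} ⊢ --a--▸ t1
  t1 = 0\{b} ⊢ (no moves)
Coarsest stable partition (strong bisimilarity classes):
  B0 = {s0, t1}
  B1 = {t0}
s0 ∈ B0, t0 ∈ B1 → different blocks

P ≁ Q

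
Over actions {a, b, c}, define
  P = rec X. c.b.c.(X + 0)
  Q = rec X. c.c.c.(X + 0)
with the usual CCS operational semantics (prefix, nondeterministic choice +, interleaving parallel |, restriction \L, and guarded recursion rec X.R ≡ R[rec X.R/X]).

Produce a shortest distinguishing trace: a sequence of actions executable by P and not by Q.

cb

LTS(P): 4 reachable states
  u0 = rec X. c.b.c.(X + 0) | -c-> u1
  u1 = b.c.((rec X. c.b.c.(X + 0)) + 0) | -b-> u2
  u2 = c.((rec X. c.b.c.(X + 0)) + 0) | -c-> u3
  u3 = (rec X. c.b.c.(X + 0)) + 0 | -c-> u1
LTS(Q): 4 reachable states
  v0 = rec X. c.c.c.(X + 0) | -c-> v1
  v1 = c.c.((rec X. c.c.c.(X + 0)) + 0) | -c-> v2
  v2 = c.((rec X. c.c.c.(X + 0)) + 0) | -c-> v3
  v3 = (rec X. c.c.c.(X + 0)) + 0 | -c-> v1
Executing cb from P (initial set {u0}):
  step 1 (c): {u1}
  step 2 (b): {u2}
  — P admits the full trace.
Executing cb from Q (initial set {v0}):
  step 1 (c): {v1}
  step 2 (b): ∅  — Q cannot continue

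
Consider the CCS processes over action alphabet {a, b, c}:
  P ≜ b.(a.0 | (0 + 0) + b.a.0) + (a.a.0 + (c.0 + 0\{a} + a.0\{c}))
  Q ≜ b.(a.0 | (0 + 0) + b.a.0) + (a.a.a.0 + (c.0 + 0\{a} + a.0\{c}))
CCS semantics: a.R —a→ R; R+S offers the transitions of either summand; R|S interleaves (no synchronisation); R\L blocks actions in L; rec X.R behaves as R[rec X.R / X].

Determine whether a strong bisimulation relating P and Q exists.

Reachable graph of P (6 states):
  m0 = b.(a.0 | (0 + 0) + b.a.0) + (a.a.0 + (c.0 + 0\{a} + a.0\{c})) | =a=> m1, =a=> m2, =b=> m3, =c=> m4
  m1 = 0\{c} | stopped
  m2 = a.0 | =a=> m4
  m3 = a.0 | (0 + 0) + b.a.0 | =a=> m5, =b=> m2
  m4 = 0 | stopped
  m5 = 0 | (0 + 0) | stopped
Reachable graph of Q (7 states):
  n0 = b.(a.0 | (0 + 0) + b.a.0) + (a.a.a.0 + (c.0 + 0\{a} + a.0\{c})) | =a=> n1, =a=> n2, =b=> n3, =c=> n4
  n1 = 0\{c} | stopped
  n2 = a.a.0 | =a=> n5
  n3 = a.0 | (0 + 0) + b.a.0 | =a=> n6, =b=> n5
  n4 = 0 | stopped
  n5 = a.0 | =a=> n4
  n6 = 0 | (0 + 0) | stopped
Partition-refinement fixed point:
  B0 = {m0}
  B1 = {m1, m4, m5, n1, n4, n6}
  B2 = {m3, n3}
  B3 = {m2, n5}
  B4 = {n0}
  B5 = {n2}
m0 ∈ B0, n0 ∈ B4 → different blocks

NO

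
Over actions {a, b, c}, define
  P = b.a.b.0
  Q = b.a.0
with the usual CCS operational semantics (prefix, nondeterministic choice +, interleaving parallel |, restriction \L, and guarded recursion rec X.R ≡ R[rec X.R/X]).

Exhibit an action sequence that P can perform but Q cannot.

bab

Reachable graph of P (4 states):
  p0 = b.a.b.0 → ··b··> p1
  p1 = a.b.0 → ··a··> p2
  p2 = b.0 → ··b··> p3
  p3 = 0 → ∅
Reachable graph of Q (3 states):
  q0 = b.a.0 → ··b··> q1
  q1 = a.0 → ··a··> q2
  q2 = 0 → ∅
Trace ⟨bab⟩ through P, begin at {p0}:
  after b @ step 1: {p1}
  after a @ step 2: {p2}
  after b @ step 3: {p3}
  P completes σ.
Trace ⟨bab⟩ through Q, begin at {q0}:
  after b @ step 1: {q1}
  after a @ step 2: {q2}
  after b @ step 3: no successor for Q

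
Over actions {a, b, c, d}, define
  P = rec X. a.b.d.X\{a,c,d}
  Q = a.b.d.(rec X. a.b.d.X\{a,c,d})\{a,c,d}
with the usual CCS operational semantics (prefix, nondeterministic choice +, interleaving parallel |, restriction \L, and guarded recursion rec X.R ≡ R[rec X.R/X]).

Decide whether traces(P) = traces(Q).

P's transition system — 4 states:
  s0 = rec X. a.b.d.X\{a,c,d} → =a=> s1
  s1 = b.d.(rec X. a.b.d.X\{a,c,d})\{a,c,d} → =b=> s2
  s2 = d.(rec X. a.b.d.X\{a,c,d})\{a,c,d} → =d=> s3
  s3 = (rec X. a.b.d.X\{a,c,d})\{a,c,d} → ∅
Q's transition system — 4 states:
  t0 = a.b.d.(rec X. a.b.d.X\{a,c,d})\{a,c,d} → =a=> t1
  t1 = b.d.(rec X. a.b.d.X\{a,c,d})\{a,c,d} → =b=> t2
  t2 = d.(rec X. a.b.d.X\{a,c,d})\{a,c,d} → =d=> t3
  t3 = (rec X. a.b.d.X\{a,c,d})\{a,c,d} → ∅
Bisimilarity quotient blocks:
  B0 = {s0, t0}
  B1 = {s1, t1}
  B2 = {s2, t2}
  B3 = {s3, t3}
s0 ∈ B0, t0 ∈ B0 → same block
Bisimilar ⇒ trace-equivalent.

trace-equivalent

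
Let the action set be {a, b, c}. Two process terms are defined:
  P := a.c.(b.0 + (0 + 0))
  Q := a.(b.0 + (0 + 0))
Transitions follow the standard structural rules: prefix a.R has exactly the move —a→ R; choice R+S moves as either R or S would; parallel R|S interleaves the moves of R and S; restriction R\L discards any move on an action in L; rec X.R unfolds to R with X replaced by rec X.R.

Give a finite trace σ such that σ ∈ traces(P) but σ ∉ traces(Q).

ac

LTS(P): 4 reachable states
  p0 = a.c.(b.0 + (0 + 0)) | -a-> p1
  p1 = c.(b.0 + (0 + 0)) | -c-> p2
  p2 = b.0 + (0 + 0) | -b-> p3
  p3 = 0 | deadlocked
LTS(Q): 3 reachable states
  q0 = a.(b.0 + (0 + 0)) | -a-> q1
  q1 = b.0 + (0 + 0) | -b-> q2
  q2 = 0 | deadlocked
Run σ = ⟨ac⟩ on P: start {p0}
  after a @ step 1: {p1}
  after c @ step 2: {p2}
  — P admits the full trace.
Run σ = ⟨ac⟩ on Q: start {q0}
  after a @ step 1: {q1}
  after c @ step 2: ∅  — Q cannot continue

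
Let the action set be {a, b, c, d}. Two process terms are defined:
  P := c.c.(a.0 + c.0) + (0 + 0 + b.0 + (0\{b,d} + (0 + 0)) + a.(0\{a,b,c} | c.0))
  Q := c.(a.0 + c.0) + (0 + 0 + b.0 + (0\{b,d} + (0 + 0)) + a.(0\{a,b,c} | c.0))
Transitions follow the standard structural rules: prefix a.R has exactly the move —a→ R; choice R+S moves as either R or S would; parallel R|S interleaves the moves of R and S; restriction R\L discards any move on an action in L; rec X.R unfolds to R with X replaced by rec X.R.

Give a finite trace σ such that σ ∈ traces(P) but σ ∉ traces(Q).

LTS(P): 6 reachable states
  u0 = c.c.(a.0 + c.0) + (0 + 0 + b.0 + (0\{b,d} + (0 + 0)) + a.(0\{a,b,c} | c.0)) has moves ··a··> u1, ··b··> u2, ··c··> u3
  u1 = 0\{a,b,c} | c.0 has moves ··c··> u4
  u2 = 0 has moves stopped
  u3 = c.(a.0 + c.0) has moves ··c··> u5
  u4 = 0\{a,b,c} | 0 has moves stopped
  u5 = a.0 + c.0 has moves ··a··> u2, ··c··> u2
LTS(Q): 5 reachable states
  v0 = c.(a.0 + c.0) + (0 + 0 + b.0 + (0\{b,d} + (0 + 0)) + a.(0\{a,b,c} | c.0)) has moves ··a··> v1, ··b··> v2, ··c··> v3
  v1 = 0\{a,b,c} | c.0 has moves ··c··> v4
  v2 = 0 has moves stopped
  v3 = a.0 + c.0 has moves ··a··> v2, ··c··> v2
  v4 = 0\{a,b,c} | 0 has moves stopped
Run σ = ⟨cca⟩ on P: start {u0}
  after c @ step 1: {u3}
  after c @ step 2: {u5}
  after a @ step 3: {u2}
  — P admits the full trace.
Run σ = ⟨cca⟩ on Q: start {v0}
  after c @ step 1: {v3}
  after c @ step 2: {v2}
  after a @ step 3: ∅ (Q stuck)

cca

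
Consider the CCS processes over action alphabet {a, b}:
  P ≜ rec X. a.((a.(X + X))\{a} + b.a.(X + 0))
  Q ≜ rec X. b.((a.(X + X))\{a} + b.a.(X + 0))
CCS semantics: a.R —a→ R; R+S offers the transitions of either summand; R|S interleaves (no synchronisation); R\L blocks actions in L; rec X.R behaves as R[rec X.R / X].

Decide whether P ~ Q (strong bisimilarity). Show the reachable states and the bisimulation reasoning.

LTS(P): 4 reachable states
  m0 = rec X. a.((a.(X + X))\{a} + b.a.(X + 0)) :: =a=> m1
  m1 = (a.((rec X. a.((a.(X + X))\{a} + b.a.(X + 0))) + (rec X. a.((a.(X + X))\{a} + b.a.(X + 0)))))\{a} + b.a.((rec X. a.((a.(X + X))\{a} + b.a.(X + 0))) + 0) :: =b=> m2
  m2 = a.((rec X. a.((a.(X + X))\{a} + b.a.(X + 0))) + 0) :: =a=> m3
  m3 = (rec X. a.((a.(X + X))\{a} + b.a.(X + 0))) + 0 :: =a=> m1
LTS(Q): 4 reachable states
  n0 = rec X. b.((a.(X + X))\{a} + b.a.(X + 0)) :: =b=> n1
  n1 = (a.((rec X. b.((a.(X + X))\{a} + b.a.(X + 0))) + (rec X. b.((a.(X + X))\{a} + b.a.(X + 0)))))\{a} + b.a.((rec X. b.((a.(X + X))\{a} + b.a.(X + 0))) + 0) :: =b=> n2
  n2 = a.((rec X. b.((a.(X + X))\{a} + b.a.(X + 0))) + 0) :: =a=> n3
  n3 = (rec X. b.((a.(X + X))\{a} + b.a.(X + 0))) + 0 :: =b=> n1
Bisimilarity quotient blocks:
  B0 = {m0, m3}
  B1 = {m1}
  B2 = {m2}
  B3 = {n0, n3}
  B4 = {n1}
  B5 = {n2}
m0 ∈ B0, n0 ∈ B3 → different blocks

P ≁ Q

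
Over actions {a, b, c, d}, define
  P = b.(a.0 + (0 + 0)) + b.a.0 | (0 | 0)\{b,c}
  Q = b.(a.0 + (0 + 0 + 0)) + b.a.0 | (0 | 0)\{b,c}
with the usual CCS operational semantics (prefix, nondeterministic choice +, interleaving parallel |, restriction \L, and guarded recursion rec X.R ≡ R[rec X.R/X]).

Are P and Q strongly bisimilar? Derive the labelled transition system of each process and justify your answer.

YES

P's transition system — 5 states:
  u0 = b.(a.0 + (0 + 0)) + b.a.0 | (0 | 0)\{b,c} → ··b··> u1, ··b··> u2
  u1 = a.0 + (0 + 0) → ··a··> u3
  u2 = a.0 | (0 | 0)\{b,c} → ··a··> u4
  u3 = 0 → ·
  u4 = 0 | (0 | 0)\{b,c} → ·
Q's transition system — 5 states:
  v0 = b.(a.0 + (0 + 0 + 0)) + b.a.0 | (0 | 0)\{b,c} → ··b··> v1, ··b··> v2
  v1 = a.0 + (0 + 0 + 0) → ··a··> v3
  v2 = a.0 | (0 | 0)\{b,c} → ··a··> v4
  v3 = 0 → ·
  v4 = 0 | (0 | 0)\{b,c} → ·
Coarsest stable partition (strong bisimilarity classes):
  B0 = {u0, v0}
  B1 = {u1, u2, v1, v2}
  B2 = {u3, u4, v3, v4}
u0 ∈ B0, v0 ∈ B0 → same block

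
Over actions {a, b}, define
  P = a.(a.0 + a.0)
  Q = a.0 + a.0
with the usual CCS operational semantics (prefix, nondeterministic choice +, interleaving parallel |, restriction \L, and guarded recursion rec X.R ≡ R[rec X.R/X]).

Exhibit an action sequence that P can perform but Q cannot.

aa

LTS(P): 3 reachable states
  s0 = a.(a.0 + a.0) ⊢ -a-> s1
  s1 = a.0 + a.0 ⊢ -a-> s2
  s2 = 0 ⊢ ∅
LTS(Q): 2 reachable states
  t0 = a.0 + a.0 ⊢ -a-> t1
  t1 = 0 ⊢ ∅
Executing aa from P (initial set {s0}):
  step 1 (a): {s1}
  step 2 (a): {s2}
  ✓ P
Executing aa from Q (initial set {t0}):
  step 1 (a): {t1}
  step 2 (a): no successor for Q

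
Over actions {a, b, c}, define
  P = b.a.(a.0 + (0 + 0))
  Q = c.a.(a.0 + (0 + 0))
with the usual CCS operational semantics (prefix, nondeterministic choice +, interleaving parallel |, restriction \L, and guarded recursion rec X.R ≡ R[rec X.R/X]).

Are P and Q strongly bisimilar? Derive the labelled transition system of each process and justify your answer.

LTS(P): 4 reachable states
  p0 = b.a.(a.0 + (0 + 0)) → --b--▸ p1
  p1 = a.(a.0 + (0 + 0)) → --a--▸ p2
  p2 = a.0 + (0 + 0) → --a--▸ p3
  p3 = 0 → deadlocked
LTS(Q): 4 reachable states
  q0 = c.a.(a.0 + (0 + 0)) → --c--▸ q1
  q1 = a.(a.0 + (0 + 0)) → --a--▸ q2
  q2 = a.0 + (0 + 0) → --a--▸ q3
  q3 = 0 → deadlocked
Partition-refinement fixed point:
  B0 = {p0}
  B1 = {p1, q1}
  B2 = {p2, q2}
  B3 = {p3, q3}
  B4 = {q0}
p0 ∈ B0, q0 ∈ B4 → different blocks

P ≁ Q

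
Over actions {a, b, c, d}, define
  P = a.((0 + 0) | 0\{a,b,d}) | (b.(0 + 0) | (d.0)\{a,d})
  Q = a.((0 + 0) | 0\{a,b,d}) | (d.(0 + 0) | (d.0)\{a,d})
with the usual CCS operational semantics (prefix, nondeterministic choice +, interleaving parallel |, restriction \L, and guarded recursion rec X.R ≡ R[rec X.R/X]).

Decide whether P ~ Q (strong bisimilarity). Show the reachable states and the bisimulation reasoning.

P ≁ Q

Reachable graph of P (4 states):
  p0 = a.((0 + 0) | 0\{a,b,d}) | (b.(0 + 0) | (d.0)\{a,d}) | ··a··> p1, ··b··> p2
  p1 = (0 + 0) | 0\{a,b,d} | (b.(0 + 0) | (d.0)\{a,d}) | ··b··> p3
  p2 = a.((0 + 0) | 0\{a,b,d}) | ((0 + 0) | (d.0)\{a,d}) | ··a··> p3
  p3 = (0 + 0) | 0\{a,b,d} | ((0 + 0) | (d.0)\{a,d}) | deadlocked
Reachable graph of Q (4 states):
  q0 = a.((0 + 0) | 0\{a,b,d}) | (d.(0 + 0) | (d.0)\{a,d}) | ··a··> q1, ··d··> q2
  q1 = (0 + 0) | 0\{a,b,d} | (d.(0 + 0) | (d.0)\{a,d}) | ··d··> q3
  q2 = a.((0 + 0) | 0\{a,b,d}) | ((0 + 0) | (d.0)\{a,d}) | ··a··> q3
  q3 = (0 + 0) | 0\{a,b,d} | ((0 + 0) | (d.0)\{a,d}) | deadlocked
Bisimilarity quotient blocks:
  B0 = {p0}
  B1 = {p1}
  B2 = {p3, q3}
  B3 = {p2, q2}
  B4 = {q0}
  B5 = {q1}
p0 ∈ B0, q0 ∈ B4 → different blocks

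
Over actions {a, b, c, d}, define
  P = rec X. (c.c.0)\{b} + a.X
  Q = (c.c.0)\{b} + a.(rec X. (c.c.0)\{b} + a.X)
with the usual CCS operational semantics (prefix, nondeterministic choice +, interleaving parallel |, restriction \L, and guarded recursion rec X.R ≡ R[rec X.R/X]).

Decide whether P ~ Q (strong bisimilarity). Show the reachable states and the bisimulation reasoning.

Reachable graph of P (3 states):
  s0 = rec X. (c.c.0)\{b} + a.X ⊢ —a→ s0, —c→ s1
  s1 = (c.0)\{b} ⊢ —c→ s2
  s2 = 0\{b} ⊢ deadlocked
Reachable graph of Q (4 states):
  t0 = (c.c.0)\{b} + a.(rec X. (c.c.0)\{b} + a.X) ⊢ —a→ t1, —c→ t2
  t1 = rec X. (c.c.0)\{b} + a.X ⊢ —a→ t1, —c→ t2
  t2 = (c.0)\{b} ⊢ —c→ t3
  t3 = 0\{b} ⊢ deadlocked
Bisimilarity quotient blocks:
  B0 = {s0, t0, t1}
  B1 = {s1, t2}
  B2 = {s2, t3}
s0 ∈ B0, t0 ∈ B0 → same block

bisimilar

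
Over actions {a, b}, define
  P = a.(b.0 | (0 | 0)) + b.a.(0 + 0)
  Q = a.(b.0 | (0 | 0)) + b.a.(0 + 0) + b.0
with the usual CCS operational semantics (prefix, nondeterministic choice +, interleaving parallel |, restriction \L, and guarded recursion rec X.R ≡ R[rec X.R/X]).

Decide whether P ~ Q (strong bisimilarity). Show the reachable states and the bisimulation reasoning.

not bisimilar

Reachable graph of P (5 states):
  s0 = a.(b.0 | (0 | 0)) + b.a.(0 + 0) | =a=> s1, =b=> s2
  s1 = b.0 | (0 | 0) | =b=> s3
  s2 = a.(0 + 0) | =a=> s4
  s3 = 0 | (0 | 0) | (no moves)
  s4 = 0 + 0 | (no moves)
Reachable graph of Q (6 states):
  t0 = a.(b.0 | (0 | 0)) + b.a.(0 + 0) + b.0 | =a=> t1, =b=> t2, =b=> t3
  t1 = b.0 | (0 | 0) | =b=> t4
  t2 = 0 | (no moves)
  t3 = a.(0 + 0) | =a=> t5
  t4 = 0 | (0 | 0) | (no moves)
  t5 = 0 + 0 | (no moves)
Bisimilarity quotient blocks:
  B0 = {s0}
  B1 = {s1, t1}
  B2 = {s3, s4, t2, t4, t5}
  B3 = {s2, t3}
  B4 = {t0}
s0 ∈ B0, t0 ∈ B4 → different blocks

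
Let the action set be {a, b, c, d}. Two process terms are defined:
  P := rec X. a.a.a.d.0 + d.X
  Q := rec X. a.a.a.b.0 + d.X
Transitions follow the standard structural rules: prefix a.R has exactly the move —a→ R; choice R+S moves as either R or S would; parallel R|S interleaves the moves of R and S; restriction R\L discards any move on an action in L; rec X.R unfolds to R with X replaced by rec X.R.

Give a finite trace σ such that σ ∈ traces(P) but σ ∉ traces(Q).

LTS(P): 5 reachable states
  m0 = rec X. a.a.a.d.0 + d.X → ··a··> m1, ··d··> m0
  m1 = a.a.d.0 → ··a··> m2
  m2 = a.d.0 → ··a··> m3
  m3 = d.0 → ··d··> m4
  m4 = 0 → deadlocked
LTS(Q): 5 reachable states
  n0 = rec X. a.a.a.b.0 + d.X → ··a··> n1, ··d··> n0
  n1 = a.a.b.0 → ··a··> n2
  n2 = a.b.0 → ··a··> n3
  n3 = b.0 → ··b··> n4
  n4 = 0 → deadlocked
Run σ = ⟨aaad⟩ on P: start {m0}
  step 1 (a): {m1}
  step 2 (a): {m2}
  step 3 (a): {m3}
  step 4 (d): {m4}
  P completes σ.
Run σ = ⟨aaad⟩ on Q: start {n0}
  step 1 (a): {n1}
  step 2 (a): {n2}
  step 3 (a): {n3}
  step 4 (d): no successor for Q

aaad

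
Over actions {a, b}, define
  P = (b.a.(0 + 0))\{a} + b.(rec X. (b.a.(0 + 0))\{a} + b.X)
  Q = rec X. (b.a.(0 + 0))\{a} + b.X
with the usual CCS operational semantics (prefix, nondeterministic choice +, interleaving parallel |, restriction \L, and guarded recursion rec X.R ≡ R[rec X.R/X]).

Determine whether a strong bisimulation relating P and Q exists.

LTS(P): 3 reachable states
  u0 = (b.a.(0 + 0))\{a} + b.(rec X. (b.a.(0 + 0))\{a} + b.X) → --b--▸ u1, --b--▸ u2
  u1 = (a.(0 + 0))\{a} → ∅
  u2 = rec X. (b.a.(0 + 0))\{a} + b.X → --b--▸ u1, --b--▸ u2
LTS(Q): 2 reachable states
  v0 = rec X. (b.a.(0 + 0))\{a} + b.X → --b--▸ v0, --b--▸ v1
  v1 = (a.(0 + 0))\{a} → ∅
Coarsest stable partition (strong bisimilarity classes):
  B0 = {u0, u2, v0}
  B1 = {u1, v1}
u0 ∈ B0, v0 ∈ B0 → same block

bisimilar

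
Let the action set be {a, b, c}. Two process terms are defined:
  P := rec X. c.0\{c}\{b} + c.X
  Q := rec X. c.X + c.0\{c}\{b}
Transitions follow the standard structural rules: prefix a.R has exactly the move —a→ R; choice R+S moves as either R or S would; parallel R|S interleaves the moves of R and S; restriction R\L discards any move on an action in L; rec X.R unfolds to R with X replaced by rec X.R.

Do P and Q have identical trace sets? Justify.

P's transition system — 2 states:
  p0 = rec X. c.0\{c}\{b} + c.X | -c-> p0, -c-> p1
  p1 = 0\{c}\{b} | stopped
Q's transition system — 2 states:
  q0 = rec X. c.X + c.0\{c}\{b} | -c-> q0, -c-> q1
  q1 = 0\{c}\{b} | stopped
Partition-refinement fixed point:
  B0 = {p0, q0}
  B1 = {p1, q1}
p0 ∈ B0, q0 ∈ B0 → same block
Bisimilar ⇒ trace-equivalent.

YES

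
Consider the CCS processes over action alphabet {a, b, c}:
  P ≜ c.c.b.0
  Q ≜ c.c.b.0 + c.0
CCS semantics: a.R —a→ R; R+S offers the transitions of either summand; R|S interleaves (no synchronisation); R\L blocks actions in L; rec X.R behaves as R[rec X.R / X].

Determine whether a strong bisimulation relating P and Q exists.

P's transition system — 4 states:
  m0 = c.c.b.0 has moves ··c··> m1
  m1 = c.b.0 has moves ··c··> m2
  m2 = b.0 has moves ··b··> m3
  m3 = 0 has moves deadlocked
Q's transition system — 4 states:
  n0 = c.c.b.0 + c.0 has moves ··c··> n1, ··c··> n2
  n1 = 0 has moves deadlocked
  n2 = c.b.0 has moves ··c··> n3
  n3 = b.0 has moves ··b··> n1
Bisimilarity quotient blocks:
  B0 = {m0}
  B1 = {m1, n2}
  B2 = {m2, n3}
  B3 = {m3, n1}
  B4 = {n0}
m0 ∈ B0, n0 ∈ B4 → different blocks

NO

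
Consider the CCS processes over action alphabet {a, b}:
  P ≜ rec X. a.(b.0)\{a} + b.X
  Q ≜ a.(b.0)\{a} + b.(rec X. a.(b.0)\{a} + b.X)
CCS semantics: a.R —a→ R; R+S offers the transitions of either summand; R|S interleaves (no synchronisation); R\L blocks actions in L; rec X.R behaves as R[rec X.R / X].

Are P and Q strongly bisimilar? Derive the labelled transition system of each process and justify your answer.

P ~ Q

Reachable graph of P (3 states):
  u0 = rec X. a.(b.0)\{a} + b.X ⊢ =a=> u1, =b=> u0
  u1 = (b.0)\{a} ⊢ =b=> u2
  u2 = 0\{a} ⊢ (no moves)
Reachable graph of Q (4 states):
  v0 = a.(b.0)\{a} + b.(rec X. a.(b.0)\{a} + b.X) ⊢ =a=> v1, =b=> v2
  v1 = (b.0)\{a} ⊢ =b=> v3
  v2 = rec X. a.(b.0)\{a} + b.X ⊢ =a=> v1, =b=> v2
  v3 = 0\{a} ⊢ (no moves)
Coarsest stable partition (strong bisimilarity classes):
  B0 = {u0, v0, v2}
  B1 = {u1, v1}
  B2 = {u2, v3}
u0 ∈ B0, v0 ∈ B0 → same block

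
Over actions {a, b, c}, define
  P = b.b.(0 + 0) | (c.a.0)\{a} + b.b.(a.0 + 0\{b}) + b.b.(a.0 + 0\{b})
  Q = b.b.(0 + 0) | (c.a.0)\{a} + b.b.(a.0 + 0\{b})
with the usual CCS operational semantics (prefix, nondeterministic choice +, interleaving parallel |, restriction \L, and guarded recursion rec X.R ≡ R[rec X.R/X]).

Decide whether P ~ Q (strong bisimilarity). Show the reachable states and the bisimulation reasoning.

YES

P's transition system — 9 states:
  p0 = b.b.(0 + 0) | (c.a.0)\{a} + b.b.(a.0 + 0\{b}) + b.b.(a.0 + 0\{b}) has moves -b-> p1, -b-> p2, -c-> p3
  p1 = b.(0 + 0) | (c.a.0)\{a} has moves -b-> p4, -c-> p5
  p2 = b.(a.0 + 0\{b}) has moves -b-> p6
  p3 = b.b.(0 + 0) | (a.0)\{a} has moves -b-> p5
  p4 = (0 + 0) | (c.a.0)\{a} has moves -c-> p7
  p5 = b.(0 + 0) | (a.0)\{a} has moves -b-> p7
  p6 = a.0 + 0\{b} has moves -a-> p8
  p7 = (0 + 0) | (a.0)\{a} has moves stopped
  p8 = 0 has moves stopped
Q's transition system — 9 states:
  q0 = b.b.(0 + 0) | (c.a.0)\{a} + b.b.(a.0 + 0\{b}) has moves -b-> q1, -b-> q2, -c-> q3
  q1 = b.(0 + 0) | (c.a.0)\{a} has moves -b-> q4, -c-> q5
  q2 = b.(a.0 + 0\{b}) has moves -b-> q6
  q3 = b.b.(0 + 0) | (a.0)\{a} has moves -b-> q5
  q4 = (0 + 0) | (c.a.0)\{a} has moves -c-> q7
  q5 = b.(0 + 0) | (a.0)\{a} has moves -b-> q7
  q6 = a.0 + 0\{b} has moves -a-> q8
  q7 = (0 + 0) | (a.0)\{a} has moves stopped
  q8 = 0 has moves stopped
Coarsest stable partition (strong bisimilarity classes):
  B0 = {p0, q0}
  B1 = {p2, q2}
  B2 = {p6, q6}
  B3 = {p7, p8, q7, q8}
  B4 = {p1, q1}
  B5 = {p5, q5}
  B6 = {p4, q4}
  B7 = {p3, q3}
p0 ∈ B0, q0 ∈ B0 → same block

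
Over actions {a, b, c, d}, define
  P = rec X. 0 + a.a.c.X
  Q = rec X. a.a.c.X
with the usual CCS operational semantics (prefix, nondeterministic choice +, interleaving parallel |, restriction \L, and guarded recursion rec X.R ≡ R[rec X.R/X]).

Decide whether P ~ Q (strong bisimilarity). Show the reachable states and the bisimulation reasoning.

LTS(P): 3 reachable states
  s0 = rec X. 0 + a.a.c.X | --a--▸ s1
  s1 = a.c.(rec X. 0 + a.a.c.X) | --a--▸ s2
  s2 = c.(rec X. 0 + a.a.c.X) | --c--▸ s0
LTS(Q): 3 reachable states
  t0 = rec X. a.a.c.X | --a--▸ t1
  t1 = a.c.(rec X. a.a.c.X) | --a--▸ t2
  t2 = c.(rec X. a.a.c.X) | --c--▸ t0
Bisimilarity quotient blocks:
  B0 = {s0, t0}
  B1 = {s1, t1}
  B2 = {s2, t2}
s0 ∈ B0, t0 ∈ B0 → same block

YES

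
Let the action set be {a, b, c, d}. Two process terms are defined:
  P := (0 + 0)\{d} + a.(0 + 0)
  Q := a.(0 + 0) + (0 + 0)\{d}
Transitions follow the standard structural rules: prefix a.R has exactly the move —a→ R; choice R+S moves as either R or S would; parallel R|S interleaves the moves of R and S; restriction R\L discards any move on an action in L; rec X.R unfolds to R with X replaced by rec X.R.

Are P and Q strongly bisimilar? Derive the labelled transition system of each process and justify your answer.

P ~ Q

P's transition system — 2 states:
  m0 = (0 + 0)\{d} + a.(0 + 0) → -a-> m1
  m1 = 0 + 0 → stopped
Q's transition system — 2 states:
  n0 = a.(0 + 0) + (0 + 0)\{d} → -a-> n1
  n1 = 0 + 0 → stopped
Coarsest stable partition (strong bisimilarity classes):
  B0 = {m0, n0}
  B1 = {m1, n1}
m0 ∈ B0, n0 ∈ B0 → same block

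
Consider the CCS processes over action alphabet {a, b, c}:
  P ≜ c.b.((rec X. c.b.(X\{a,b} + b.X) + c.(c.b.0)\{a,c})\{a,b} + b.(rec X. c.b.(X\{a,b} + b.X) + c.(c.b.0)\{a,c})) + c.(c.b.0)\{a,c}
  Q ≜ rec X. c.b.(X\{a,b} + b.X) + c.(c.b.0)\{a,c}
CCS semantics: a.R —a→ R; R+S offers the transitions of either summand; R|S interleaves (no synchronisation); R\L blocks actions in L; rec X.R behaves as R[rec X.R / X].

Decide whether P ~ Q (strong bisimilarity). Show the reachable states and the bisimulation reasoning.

Reachable graph of P (7 states):
  m0 = c.b.((rec X. c.b.(X\{a,b} + b.X) + c.(c.b.0)\{a,c})\{a,b} + b.(rec X. c.b.(X\{a,b} + b.X) + c.(c.b.0)\{a,c})) + c.(c.b.0)\{a,c} | --c--▸ m1, --c--▸ m2
  m1 = (c.b.0)\{a,c} | (no moves)
  m2 = b.((rec X. c.b.(X\{a,b} + b.X) + c.(c.b.0)\{a,c})\{a,b} + b.(rec X. c.b.(X\{a,b} + b.X) + c.(c.b.0)\{a,c})) | --b--▸ m3
  m3 = (rec X. c.b.(X\{a,b} + b.X) + c.(c.b.0)\{a,c})\{a,b} + b.(rec X. c.b.(X\{a,b} + b.X) + c.(c.b.0)\{a,c}) | --b--▸ m4, --c--▸ m5, --c--▸ m6
  m4 = rec X. c.b.(X\{a,b} + b.X) + c.(c.b.0)\{a,c} | --c--▸ m1, --c--▸ m2
  m5 = (b.((rec X. c.b.(X\{a,b} + b.X) + c.(c.b.0)\{a,c})\{a,b} + b.(rec X. c.b.(X\{a,b} + b.X) + c.(c.b.0)\{a,c})))\{a,b} | (no moves)
  m6 = (c.b.0)\{a,c}\{a,b} | (no moves)
Reachable graph of Q (6 states):
  n0 = rec X. c.b.(X\{a,b} + b.X) + c.(c.b.0)\{a,c} | --c--▸ n1, --c--▸ n2
  n1 = (c.b.0)\{a,c} | (no moves)
  n2 = b.((rec X. c.b.(X\{a,b} + b.X) + c.(c.b.0)\{a,c})\{a,b} + b.(rec X. c.b.(X\{a,b} + b.X) + c.(c.b.0)\{a,c})) | --b--▸ n3
  n3 = (rec X. c.b.(X\{a,b} + b.X) + c.(c.b.0)\{a,c})\{a,b} + b.(rec X. c.b.(X\{a,b} + b.X) + c.(c.b.0)\{a,c}) | --b--▸ n0, --c--▸ n4, --c--▸ n5
  n4 = (b.((rec X. c.b.(X\{a,b} + b.X) + c.(c.b.0)\{a,c})\{a,b} + b.(rec X. c.b.(X\{a,b} + b.X) + c.(c.b.0)\{a,c})))\{a,b} | (no moves)
  n5 = (c.b.0)\{a,c}\{a,b} | (no moves)
Bisimilarity quotient blocks:
  B0 = {m0, m4, n0}
  B1 = {m2, n2}
  B2 = {m3, n3}
  B3 = {m1, m5, m6, n1, n4, n5}
m0 ∈ B0, n0 ∈ B0 → same block

P ~ Q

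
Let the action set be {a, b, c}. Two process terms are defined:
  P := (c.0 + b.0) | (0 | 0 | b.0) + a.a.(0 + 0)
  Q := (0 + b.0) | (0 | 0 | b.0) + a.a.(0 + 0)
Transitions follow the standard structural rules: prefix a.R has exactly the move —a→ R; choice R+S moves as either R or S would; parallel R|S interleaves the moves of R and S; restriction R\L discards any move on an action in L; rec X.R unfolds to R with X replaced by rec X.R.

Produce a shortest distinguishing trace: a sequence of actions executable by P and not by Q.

c

Reachable graph of P (6 states):
  s0 = (c.0 + b.0) | (0 | 0 | b.0) + a.a.(0 + 0) has moves --a--▸ s1, --b--▸ s2, --b--▸ s3, --c--▸ s3
  s1 = a.(0 + 0) has moves --a--▸ s4
  s2 = (c.0 + b.0) | (0 | 0 | 0) has moves --b--▸ s5, --c--▸ s5
  s3 = 0 | (0 | 0 | b.0) has moves --b--▸ s5
  s4 = 0 + 0 has moves stopped
  s5 = 0 | (0 | 0 | 0) has moves stopped
Reachable graph of Q (6 states):
  t0 = (0 + b.0) | (0 | 0 | b.0) + a.a.(0 + 0) has moves --a--▸ t1, --b--▸ t2, --b--▸ t3
  t1 = a.(0 + 0) has moves --a--▸ t4
  t2 = (0 + b.0) | (0 | 0 | 0) has moves --b--▸ t5
  t3 = 0 | (0 | 0 | b.0) has moves --b--▸ t5
  t4 = 0 + 0 has moves stopped
  t5 = 0 | (0 | 0 | 0) has moves stopped
Trace ⟨c⟩ through P, begin at {s0}:
  after c @ step 1: {s3}
  — P admits the full trace.
Trace ⟨c⟩ through Q, begin at {t0}:
  after c @ step 1: no successor for Q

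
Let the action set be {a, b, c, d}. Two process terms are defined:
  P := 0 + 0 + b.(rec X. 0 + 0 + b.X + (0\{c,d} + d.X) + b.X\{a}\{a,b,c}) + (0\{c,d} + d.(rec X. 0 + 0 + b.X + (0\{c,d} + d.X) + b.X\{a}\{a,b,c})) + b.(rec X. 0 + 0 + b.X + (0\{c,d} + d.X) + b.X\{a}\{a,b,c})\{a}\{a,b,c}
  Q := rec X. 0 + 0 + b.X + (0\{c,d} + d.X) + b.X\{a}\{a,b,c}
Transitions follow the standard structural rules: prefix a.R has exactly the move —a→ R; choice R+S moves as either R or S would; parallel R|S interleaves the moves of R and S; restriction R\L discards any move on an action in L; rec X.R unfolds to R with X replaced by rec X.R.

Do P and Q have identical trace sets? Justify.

P's transition system — 3 states:
  p0 = 0 + 0 + b.(rec X. 0 + 0 + b.X + (0\{c,d} + d.X) + b.X\{a}\{a,b,c}) + (0\{c,d} + d.(rec X. 0 + 0 + b.X + (0\{c,d} + d.X) + b.X\{a}\{a,b,c})) + b.(rec X. 0 + 0 + b.X + (0\{c,d} + d.X) + b.X\{a}\{a,b,c})\{a}\{a,b,c} :: -b-> p1, -b-> p2, -d-> p2
  p1 = (rec X. 0 + 0 + b.X + (0\{c,d} + d.X) + b.X\{a}\{a,b,c})\{a}\{a,b,c} :: -d-> p1
  p2 = rec X. 0 + 0 + b.X + (0\{c,d} + d.X) + b.X\{a}\{a,b,c} :: -b-> p1, -b-> p2, -d-> p2
Q's transition system — 2 states:
  q0 = rec X. 0 + 0 + b.X + (0\{c,d} + d.X) + b.X\{a}\{a,b,c} :: -b-> q0, -b-> q1, -d-> q0
  q1 = (rec X. 0 + 0 + b.X + (0\{c,d} + d.X) + b.X\{a}\{a,b,c})\{a}\{a,b,c} :: -d-> q1
Bisimilarity quotient blocks:
  B0 = {p0, p2, q0}
  B1 = {p1, q1}
p0 ∈ B0, q0 ∈ B0 → same block
Bisimilar ⇒ trace-equivalent.

YES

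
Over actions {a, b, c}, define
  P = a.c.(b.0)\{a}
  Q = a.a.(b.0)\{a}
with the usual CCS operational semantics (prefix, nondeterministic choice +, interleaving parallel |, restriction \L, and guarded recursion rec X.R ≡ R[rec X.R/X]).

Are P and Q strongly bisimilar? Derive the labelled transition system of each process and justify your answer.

LTS(P): 4 reachable states
  p0 = a.c.(b.0)\{a} :: —a→ p1
  p1 = c.(b.0)\{a} :: —c→ p2
  p2 = (b.0)\{a} :: —b→ p3
  p3 = 0\{a} :: (no moves)
LTS(Q): 4 reachable states
  q0 = a.a.(b.0)\{a} :: —a→ q1
  q1 = a.(b.0)\{a} :: —a→ q2
  q2 = (b.0)\{a} :: —b→ q3
  q3 = 0\{a} :: (no moves)
Partition-refinement fixed point:
  B0 = {p0}
  B1 = {p1}
  B2 = {p2, q2}
  B3 = {p3, q3}
  B4 = {q0}
  B5 = {q1}
p0 ∈ B0, q0 ∈ B4 → different blocks

NO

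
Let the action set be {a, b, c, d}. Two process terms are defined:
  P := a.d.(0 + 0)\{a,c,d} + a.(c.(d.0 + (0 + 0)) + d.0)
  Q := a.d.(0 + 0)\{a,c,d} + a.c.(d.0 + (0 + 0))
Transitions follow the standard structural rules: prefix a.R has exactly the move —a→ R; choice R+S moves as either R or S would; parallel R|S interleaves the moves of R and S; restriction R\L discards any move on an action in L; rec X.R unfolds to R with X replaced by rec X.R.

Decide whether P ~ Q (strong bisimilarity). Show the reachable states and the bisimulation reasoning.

not bisimilar

Reachable graph of P (6 states):
  p0 = a.d.(0 + 0)\{a,c,d} + a.(c.(d.0 + (0 + 0)) + d.0) :: =a=> p1, =a=> p2
  p1 = c.(d.0 + (0 + 0)) + d.0 :: =c=> p3, =d=> p4
  p2 = d.(0 + 0)\{a,c,d} :: =d=> p5
  p3 = d.0 + (0 + 0) :: =d=> p4
  p4 = 0 :: deadlocked
  p5 = (0 + 0)\{a,c,d} :: deadlocked
Reachable graph of Q (6 states):
  q0 = a.d.(0 + 0)\{a,c,d} + a.c.(d.0 + (0 + 0)) :: =a=> q1, =a=> q2
  q1 = c.(d.0 + (0 + 0)) :: =c=> q3
  q2 = d.(0 + 0)\{a,c,d} :: =d=> q4
  q3 = d.0 + (0 + 0) :: =d=> q5
  q4 = (0 + 0)\{a,c,d} :: deadlocked
  q5 = 0 :: deadlocked
Partition-refinement fixed point:
  B0 = {p0}
  B1 = {p1}
  B2 = {p4, p5, q4, q5}
  B3 = {p2, p3, q2, q3}
  B4 = {q0}
  B5 = {q1}
p0 ∈ B0, q0 ∈ B4 → different blocks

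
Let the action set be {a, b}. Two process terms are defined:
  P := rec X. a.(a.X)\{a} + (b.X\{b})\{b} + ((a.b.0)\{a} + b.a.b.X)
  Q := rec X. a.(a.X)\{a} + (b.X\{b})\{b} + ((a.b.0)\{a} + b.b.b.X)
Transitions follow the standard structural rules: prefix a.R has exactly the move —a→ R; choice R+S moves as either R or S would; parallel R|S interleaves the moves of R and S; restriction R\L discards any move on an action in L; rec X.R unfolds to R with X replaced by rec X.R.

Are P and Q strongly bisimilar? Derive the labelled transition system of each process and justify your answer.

P ≁ Q

Reachable graph of P (4 states):
  s0 = rec X. a.(a.X)\{a} + (b.X\{b})\{b} + ((a.b.0)\{a} + b.a.b.X) :: —a→ s1, —b→ s2
  s1 = (a.(rec X. a.(a.X)\{a} + (b.X\{b})\{b} + ((a.b.0)\{a} + b.a.b.X)))\{a} :: stopped
  s2 = a.b.(rec X. a.(a.X)\{a} + (b.X\{b})\{b} + ((a.b.0)\{a} + b.a.b.X)) :: —a→ s3
  s3 = b.(rec X. a.(a.X)\{a} + (b.X\{b})\{b} + ((a.b.0)\{a} + b.a.b.X)) :: —b→ s0
Reachable graph of Q (4 states):
  t0 = rec X. a.(a.X)\{a} + (b.X\{b})\{b} + ((a.b.0)\{a} + b.b.b.X) :: —a→ t1, —b→ t2
  t1 = (a.(rec X. a.(a.X)\{a} + (b.X\{b})\{b} + ((a.b.0)\{a} + b.b.b.X)))\{a} :: stopped
  t2 = b.b.(rec X. a.(a.X)\{a} + (b.X\{b})\{b} + ((a.b.0)\{a} + b.b.b.X)) :: —b→ t3
  t3 = b.(rec X. a.(a.X)\{a} + (b.X\{b})\{b} + ((a.b.0)\{a} + b.b.b.X)) :: —b→ t0
Bisimilarity quotient blocks:
  B0 = {s0}
  B1 = {s1, t1}
  B2 = {s2}
  B3 = {s3}
  B4 = {t0}
  B5 = {t2}
  B6 = {t3}
s0 ∈ B0, t0 ∈ B4 → different blocks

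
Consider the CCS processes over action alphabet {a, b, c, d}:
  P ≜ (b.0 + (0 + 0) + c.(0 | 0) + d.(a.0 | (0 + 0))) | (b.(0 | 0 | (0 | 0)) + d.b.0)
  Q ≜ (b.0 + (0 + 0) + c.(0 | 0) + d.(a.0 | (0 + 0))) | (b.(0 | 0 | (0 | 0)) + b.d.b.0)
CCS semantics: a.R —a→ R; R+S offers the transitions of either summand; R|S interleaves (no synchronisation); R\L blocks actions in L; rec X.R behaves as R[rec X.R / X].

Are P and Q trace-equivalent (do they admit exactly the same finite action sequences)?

NO — witness ⟨cd⟩

Reachable graph of P (20 states):
  s0 = (b.0 + (0 + 0) + c.(0 | 0) + d.(a.0 | (0 + 0))) | (b.(0 | 0 | (0 | 0)) + d.b.0) ⊢ --b--▸ s1, --b--▸ s2, --c--▸ s3, --d--▸ s4, --d--▸ s5
  s1 = (b.0 + (0 + 0) + c.(0 | 0) + d.(a.0 | (0 + 0))) | (0 | 0 | (0 | 0)) ⊢ --b--▸ s6, --c--▸ s7, --d--▸ s8
  s2 = 0 | (b.(0 | 0 | (0 | 0)) + d.b.0) ⊢ --b--▸ s6, --d--▸ s9
  s3 = 0 | 0 | (b.(0 | 0 | (0 | 0)) + d.b.0) ⊢ --b--▸ s7, --d--▸ s10
  s4 = (b.0 + (0 + 0) + c.(0 | 0) + d.(a.0 | (0 + 0))) | b.0 ⊢ --b--▸ s11, --b--▸ s9, --c--▸ s10, --d--▸ s12
  s5 = a.0 | (0 + 0) | (b.(0 | 0 | (0 | 0)) + d.b.0) ⊢ --a--▸ s13, --b--▸ s8, --d--▸ s12
  s6 = 0 | (0 | 0 | (0 | 0)) ⊢ stopped
  s7 = 0 | 0 | (0 | 0 | (0 | 0)) ⊢ stopped
  s8 = a.0 | (0 + 0) | (0 | 0 | (0 | 0)) ⊢ --a--▸ s14
  s9 = 0 | b.0 ⊢ --b--▸ s15
  s10 = 0 | 0 | b.0 ⊢ --b--▸ s16
  s11 = (b.0 + (0 + 0) + c.(0 | 0) + d.(a.0 | (0 + 0))) | 0 ⊢ --b--▸ s15, --c--▸ s16, --d--▸ s17
  s12 = a.0 | (0 + 0) | b.0 ⊢ --a--▸ s18, --b--▸ s17
  s13 = 0 | (0 + 0) | (b.(0 | 0 | (0 | 0)) + d.b.0) ⊢ --b--▸ s14, --d--▸ s18
  s14 = 0 | (0 + 0) | (0 | 0 | (0 | 0)) ⊢ stopped
  s15 = 0 | 0 ⊢ stopped
  s16 = 0 | 0 | 0 ⊢ stopped
  s17 = a.0 | (0 + 0) | 0 ⊢ --a--▸ s19
  s18 = 0 | (0 + 0) | b.0 ⊢ --b--▸ s19
  s19 = 0 | (0 + 0) | 0 ⊢ stopped
Reachable graph of Q (25 states):
  t0 = (b.0 + (0 + 0) + c.(0 | 0) + d.(a.0 | (0 + 0))) | (b.(0 | 0 | (0 | 0)) + b.d.b.0) ⊢ --b--▸ t1, --b--▸ t2, --b--▸ t3, --c--▸ t4, --d--▸ t5
  t1 = (b.0 + (0 + 0) + c.(0 | 0) + d.(a.0 | (0 + 0))) | (0 | 0 | (0 | 0)) ⊢ --b--▸ t6, --c--▸ t7, --d--▸ t8
  t2 = (b.0 + (0 + 0) + c.(0 | 0) + d.(a.0 | (0 + 0))) | d.b.0 ⊢ --b--▸ t9, --c--▸ t10, --d--▸ t11, --d--▸ t12
  t3 = 0 | (b.(0 | 0 | (0 | 0)) + b.d.b.0) ⊢ --b--▸ t6, --b--▸ t9
  t4 = 0 | 0 | (b.(0 | 0 | (0 | 0)) + b.d.b.0) ⊢ --b--▸ t10, --b--▸ t7
  t5 = a.0 | (0 + 0) | (b.(0 | 0 | (0 | 0)) + b.d.b.0) ⊢ --a--▸ t13, --b--▸ t12, --b--▸ t8
  t6 = 0 | (0 | 0 | (0 | 0)) ⊢ stopped
  t7 = 0 | 0 | (0 | 0 | (0 | 0)) ⊢ stopped
  t8 = a.0 | (0 + 0) | (0 | 0 | (0 | 0)) ⊢ --a--▸ t14
  t9 = 0 | d.b.0 ⊢ --d--▸ t15
  t10 = 0 | 0 | d.b.0 ⊢ --d--▸ t16
  t11 = (b.0 + (0 + 0) + c.(0 | 0) + d.(a.0 | (0 + 0))) | b.0 ⊢ --b--▸ t15, --b--▸ t17, --c--▸ t16, --d--▸ t18
  t12 = a.0 | (0 + 0) | d.b.0 ⊢ --a--▸ t19, --d--▸ t18
  t13 = 0 | (0 + 0) | (b.(0 | 0 | (0 | 0)) + b.d.b.0) ⊢ --b--▸ t14, --b--▸ t19
  t14 = 0 | (0 + 0) | (0 | 0 | (0 | 0)) ⊢ stopped
  t15 = 0 | b.0 ⊢ --b--▸ t20
  t16 = 0 | 0 | b.0 ⊢ --b--▸ t21
  t17 = (b.0 + (0 + 0) + c.(0 | 0) + d.(a.0 | (0 + 0))) | 0 ⊢ --b--▸ t20, --c--▸ t21, --d--▸ t22
  t18 = a.0 | (0 + 0) | b.0 ⊢ --a--▸ t23, --b--▸ t22
  t19 = 0 | (0 + 0) | d.b.0 ⊢ --d--▸ t23
  t20 = 0 | 0 ⊢ stopped
  t21 = 0 | 0 | 0 ⊢ stopped
  t22 = a.0 | (0 + 0) | 0 ⊢ --a--▸ t24
  t23 = 0 | (0 + 0) | b.0 ⊢ --b--▸ t24
  t24 = 0 | (0 + 0) | 0 ⊢ stopped
Trace ⟨cd⟩ through P, begin at {s0}:
  [1] c ⇒ {s3}
  [2] d ⇒ {s10}
  ✓ P
Trace ⟨cd⟩ through Q, begin at {t0}:
  [1] c ⇒ {t4}
  [2] d ⇒ ∅ (Q stuck)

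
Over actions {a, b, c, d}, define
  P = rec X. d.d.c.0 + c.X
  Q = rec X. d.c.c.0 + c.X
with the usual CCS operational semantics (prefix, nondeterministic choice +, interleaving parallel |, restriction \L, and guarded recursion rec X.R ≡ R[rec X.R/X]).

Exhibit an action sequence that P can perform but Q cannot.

dd

LTS(P): 4 reachable states
  p0 = rec X. d.d.c.0 + c.X has moves --c--▸ p0, --d--▸ p1
  p1 = d.c.0 has moves --d--▸ p2
  p2 = c.0 has moves --c--▸ p3
  p3 = 0 has moves (no moves)
LTS(Q): 4 reachable states
  q0 = rec X. d.c.c.0 + c.X has moves --c--▸ q0, --d--▸ q1
  q1 = c.c.0 has moves --c--▸ q2
  q2 = c.0 has moves --c--▸ q3
  q3 = 0 has moves (no moves)
Executing dd from P (initial set {p0}):
  step 1 (d): {p1}
  step 2 (d): {p2}
  P completes σ.
Executing dd from Q (initial set {q0}):
  step 1 (d): {q1}
  step 2 (d): no successor for Q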